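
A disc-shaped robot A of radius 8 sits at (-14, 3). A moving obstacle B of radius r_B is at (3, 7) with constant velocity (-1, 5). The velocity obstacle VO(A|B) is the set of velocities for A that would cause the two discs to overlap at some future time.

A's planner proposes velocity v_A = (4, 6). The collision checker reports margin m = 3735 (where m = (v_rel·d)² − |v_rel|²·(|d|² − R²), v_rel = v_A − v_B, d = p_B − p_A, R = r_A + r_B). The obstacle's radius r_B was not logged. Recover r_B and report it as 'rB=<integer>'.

m = 3735
d = (17, 4);  v_rel = (5, 1),  |v_rel|² = 26
v_rel×d = (5)·(4) − (1)·(17) = 3
since m = R²·26 − 3²:  R² = (9 + 3735) / 26 = 144
R = √144 = 12  ⇒  r_B = 12 − 8 = 4

rB=4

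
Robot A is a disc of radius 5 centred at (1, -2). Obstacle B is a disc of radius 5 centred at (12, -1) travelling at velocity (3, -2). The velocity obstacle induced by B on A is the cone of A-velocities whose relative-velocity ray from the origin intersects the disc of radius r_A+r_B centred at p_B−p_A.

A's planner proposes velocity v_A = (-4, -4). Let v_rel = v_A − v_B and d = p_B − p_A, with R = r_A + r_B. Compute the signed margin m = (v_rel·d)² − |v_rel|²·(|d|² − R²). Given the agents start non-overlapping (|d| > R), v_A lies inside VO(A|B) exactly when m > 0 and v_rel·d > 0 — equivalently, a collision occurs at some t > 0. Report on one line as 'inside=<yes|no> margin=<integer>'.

d = (11, 1),  |d|² = 122;  R = 5+5 = 10,  c = 122−10² = 22
v_rel = (-7, -2),  |v_rel|² = 53;  v_rel·d = (-7)·(11) + (-2)·(1) = -79
53·t² + 158·t + 22 = 0  ⇒  m = (-79)² − 53·22 = 5075
m = 5075 > 0,  v_rel·d = -79 < 0  ⇒  outside

inside=no margin=5075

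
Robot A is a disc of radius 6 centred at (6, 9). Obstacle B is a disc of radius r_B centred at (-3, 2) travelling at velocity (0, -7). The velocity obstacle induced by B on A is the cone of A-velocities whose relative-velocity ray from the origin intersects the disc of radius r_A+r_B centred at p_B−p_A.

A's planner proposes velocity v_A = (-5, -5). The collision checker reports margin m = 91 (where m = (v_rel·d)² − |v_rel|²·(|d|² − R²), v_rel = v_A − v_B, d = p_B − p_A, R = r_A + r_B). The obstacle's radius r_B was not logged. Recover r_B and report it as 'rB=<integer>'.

m = 91
d = (-9, -7);  v_rel = (-5, 2),  |v_rel|² = 29
v_rel×d = (-5)·(-7) − (2)·(-9) = 53
since m = R²·29 − 53²:  R² = (2809 + 91) / 29 = 100
R = √100 = 10  ⇒  r_B = 10 − 6 = 4

rB=4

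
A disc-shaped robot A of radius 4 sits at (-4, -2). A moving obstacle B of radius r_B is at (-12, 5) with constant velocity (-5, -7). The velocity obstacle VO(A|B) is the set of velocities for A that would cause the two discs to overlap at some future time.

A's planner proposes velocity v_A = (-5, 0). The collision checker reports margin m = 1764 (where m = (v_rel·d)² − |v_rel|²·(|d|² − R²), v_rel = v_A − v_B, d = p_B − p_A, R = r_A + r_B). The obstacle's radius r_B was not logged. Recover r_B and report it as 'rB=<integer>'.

m = 1764
d = (-8, 7);  v_rel = (0, 7),  |v_rel|² = 49
v_rel×d = (0)·(7) − (7)·(-8) = 56
since m = R²·49 − 56²:  R² = (3136 + 1764) / 49 = 100
R = √100 = 10  ⇒  r_B = 10 − 4 = 6

rB=6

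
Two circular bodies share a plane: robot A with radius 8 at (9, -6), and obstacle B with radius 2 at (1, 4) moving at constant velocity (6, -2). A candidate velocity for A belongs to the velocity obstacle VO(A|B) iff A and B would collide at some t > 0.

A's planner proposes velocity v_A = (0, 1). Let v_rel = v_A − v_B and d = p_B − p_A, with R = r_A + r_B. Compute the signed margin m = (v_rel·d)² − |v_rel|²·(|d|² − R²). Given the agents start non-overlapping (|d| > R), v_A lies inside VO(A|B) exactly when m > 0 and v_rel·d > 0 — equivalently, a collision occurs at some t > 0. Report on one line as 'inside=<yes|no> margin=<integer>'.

d = (-8, 10),  |d|² = 164;  R = 8+2 = 10,  c = 164−10² = 64
v_rel = (-6, 3),  |v_rel|² = 45;  v_rel·d = (-6)·(-8) + (3)·(10) = 78
45·t² − 156·t + 64 = 0  ⇒  m = 78² − 45·64 = 3204
m = 3204 > 0,  v_rel·d = 78 > 0  ⇒  inside

inside=yes margin=3204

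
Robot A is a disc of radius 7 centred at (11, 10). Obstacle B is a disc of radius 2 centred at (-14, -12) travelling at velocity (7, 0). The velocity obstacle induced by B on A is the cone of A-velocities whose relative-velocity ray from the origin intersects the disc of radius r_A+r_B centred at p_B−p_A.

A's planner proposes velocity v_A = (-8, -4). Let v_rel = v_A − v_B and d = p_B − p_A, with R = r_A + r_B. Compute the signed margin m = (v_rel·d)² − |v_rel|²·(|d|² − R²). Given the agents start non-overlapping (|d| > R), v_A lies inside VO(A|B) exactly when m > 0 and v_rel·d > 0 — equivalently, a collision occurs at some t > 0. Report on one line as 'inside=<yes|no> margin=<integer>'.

d = (-25, -22),  |d|² = 1109;  R = 7+2 = 9,  c = 1109−9² = 1028
v_rel = (-15, -4),  |v_rel|² = 241;  v_rel·d = (-15)·(-25) + (-4)·(-22) = 463
241·t² − 926·t + 1028 = 0  ⇒  m = 463² − 241·1028 = -33379
m = -33379 < 0,  v_rel·d = 463 > 0  ⇒  outside

inside=no margin=-33379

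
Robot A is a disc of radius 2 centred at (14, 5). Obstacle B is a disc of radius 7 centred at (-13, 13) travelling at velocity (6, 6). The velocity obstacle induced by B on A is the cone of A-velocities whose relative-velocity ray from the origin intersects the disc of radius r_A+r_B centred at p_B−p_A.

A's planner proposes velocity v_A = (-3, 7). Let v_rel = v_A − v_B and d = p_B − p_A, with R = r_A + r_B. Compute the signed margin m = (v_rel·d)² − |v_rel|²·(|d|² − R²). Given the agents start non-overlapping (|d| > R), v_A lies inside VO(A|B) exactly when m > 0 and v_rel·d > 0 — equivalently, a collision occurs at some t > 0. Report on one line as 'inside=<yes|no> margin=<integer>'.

d = (-27, 8),  |d|² = 793;  R = 2+7 = 9,  c = 793−9² = 712
v_rel = (-9, 1),  |v_rel|² = 82;  v_rel·d = (-9)·(-27) + (1)·(8) = 251
82·t² − 502·t + 712 = 0  ⇒  m = 251² − 82·712 = 4617
m = 4617 > 0,  v_rel·d = 251 > 0  ⇒  inside

inside=yes margin=4617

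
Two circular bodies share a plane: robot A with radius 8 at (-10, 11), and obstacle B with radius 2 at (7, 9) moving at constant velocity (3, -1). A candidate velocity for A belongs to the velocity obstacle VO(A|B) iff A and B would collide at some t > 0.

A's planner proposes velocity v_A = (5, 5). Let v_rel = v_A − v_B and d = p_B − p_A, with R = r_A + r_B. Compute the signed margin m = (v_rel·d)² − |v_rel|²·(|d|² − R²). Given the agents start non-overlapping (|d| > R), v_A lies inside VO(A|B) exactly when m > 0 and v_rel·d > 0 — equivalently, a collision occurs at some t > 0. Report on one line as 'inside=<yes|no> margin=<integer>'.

d = (17, -2),  |d|² = 293;  R = 8+2 = 10,  c = 293−10² = 193
v_rel = (2, 6),  |v_rel|² = 40;  v_rel·d = (2)·(17) + (6)·(-2) = 22
40·t² − 44·t + 193 = 0  ⇒  m = 22² − 40·193 = -7236
m = -7236 < 0,  v_rel·d = 22 > 0  ⇒  outside

inside=no margin=-7236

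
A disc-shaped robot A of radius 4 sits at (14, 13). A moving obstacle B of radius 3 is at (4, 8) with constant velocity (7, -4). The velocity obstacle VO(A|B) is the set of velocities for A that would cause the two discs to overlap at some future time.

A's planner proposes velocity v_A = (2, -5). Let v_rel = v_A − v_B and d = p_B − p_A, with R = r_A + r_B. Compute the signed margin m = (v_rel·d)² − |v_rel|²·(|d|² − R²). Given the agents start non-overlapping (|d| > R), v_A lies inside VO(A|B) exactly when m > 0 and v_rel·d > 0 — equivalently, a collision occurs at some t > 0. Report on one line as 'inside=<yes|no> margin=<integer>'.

d = (-10, -5),  |d|² = 125;  R = 4+3 = 7,  c = 125−7² = 76
v_rel = (-5, -1),  |v_rel|² = 26;  v_rel·d = (-5)·(-10) + (-1)·(-5) = 55
26·t² − 110·t + 76 = 0  ⇒  m = 55² − 26·76 = 1049
m = 1049 > 0,  v_rel·d = 55 > 0  ⇒  inside

inside=yes margin=1049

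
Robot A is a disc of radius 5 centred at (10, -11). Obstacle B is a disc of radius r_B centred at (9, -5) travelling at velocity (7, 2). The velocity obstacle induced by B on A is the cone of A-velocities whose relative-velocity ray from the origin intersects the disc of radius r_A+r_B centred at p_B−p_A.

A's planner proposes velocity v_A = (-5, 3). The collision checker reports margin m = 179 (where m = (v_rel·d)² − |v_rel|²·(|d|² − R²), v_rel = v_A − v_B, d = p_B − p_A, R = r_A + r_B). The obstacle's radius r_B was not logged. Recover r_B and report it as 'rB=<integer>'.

m = 179
d = (-1, 6);  v_rel = (-12, 1),  |v_rel|² = 145
v_rel×d = (-12)·(6) − (1)·(-1) = -71
since m = R²·145 − (-71)²:  R² = (5041 + 179) / 145 = 36
R = √36 = 6  ⇒  r_B = 6 − 5 = 1

rB=1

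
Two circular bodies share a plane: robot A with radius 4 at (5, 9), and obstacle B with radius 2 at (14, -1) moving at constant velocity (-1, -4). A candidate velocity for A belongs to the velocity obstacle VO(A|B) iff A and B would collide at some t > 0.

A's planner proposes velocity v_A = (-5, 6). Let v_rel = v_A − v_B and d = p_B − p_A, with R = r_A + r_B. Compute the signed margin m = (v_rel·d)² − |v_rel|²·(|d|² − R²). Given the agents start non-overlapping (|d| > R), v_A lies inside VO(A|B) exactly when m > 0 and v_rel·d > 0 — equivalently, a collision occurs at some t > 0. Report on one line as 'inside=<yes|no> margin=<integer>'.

d = (9, -10),  |d|² = 181;  R = 4+2 = 6,  c = 181−6² = 145
v_rel = (-4, 10),  |v_rel|² = 116;  v_rel·d = (-4)·(9) + (10)·(-10) = -136
116·t² + 272·t + 145 = 0  ⇒  m = (-136)² − 116·145 = 1676
m = 1676 > 0,  v_rel·d = -136 < 0  ⇒  outside

inside=no margin=1676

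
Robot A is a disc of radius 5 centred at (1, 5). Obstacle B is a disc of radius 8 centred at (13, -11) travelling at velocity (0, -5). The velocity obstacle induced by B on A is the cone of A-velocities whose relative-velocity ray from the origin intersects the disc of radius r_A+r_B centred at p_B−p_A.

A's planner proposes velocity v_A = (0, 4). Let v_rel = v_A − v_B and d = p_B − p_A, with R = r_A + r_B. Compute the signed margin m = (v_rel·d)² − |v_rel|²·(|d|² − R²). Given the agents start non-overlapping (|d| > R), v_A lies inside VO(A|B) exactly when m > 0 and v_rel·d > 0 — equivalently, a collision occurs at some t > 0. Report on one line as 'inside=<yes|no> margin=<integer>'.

d = (12, -16),  |d|² = 400;  R = 5+8 = 13,  c = 400−13² = 231
v_rel = (0, 9),  |v_rel|² = 81;  v_rel·d = (0)·(12) + (9)·(-16) = -144
81·t² + 288·t + 231 = 0  ⇒  m = (-144)² − 81·231 = 2025
m = 2025 > 0,  v_rel·d = -144 < 0  ⇒  outside

inside=no margin=2025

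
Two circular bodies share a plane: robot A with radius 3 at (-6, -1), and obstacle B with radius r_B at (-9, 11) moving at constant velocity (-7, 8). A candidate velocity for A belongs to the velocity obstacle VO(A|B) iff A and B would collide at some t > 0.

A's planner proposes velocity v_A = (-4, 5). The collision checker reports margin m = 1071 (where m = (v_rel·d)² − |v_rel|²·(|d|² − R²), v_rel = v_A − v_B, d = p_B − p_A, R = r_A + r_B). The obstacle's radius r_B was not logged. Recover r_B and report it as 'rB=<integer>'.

m = 1071
d = (-3, 12);  v_rel = (3, -3),  |v_rel|² = 18
v_rel×d = (3)·(12) − (-3)·(-3) = 27
since m = R²·18 − 27²:  R² = (729 + 1071) / 18 = 100
R = √100 = 10  ⇒  r_B = 10 − 3 = 7

rB=7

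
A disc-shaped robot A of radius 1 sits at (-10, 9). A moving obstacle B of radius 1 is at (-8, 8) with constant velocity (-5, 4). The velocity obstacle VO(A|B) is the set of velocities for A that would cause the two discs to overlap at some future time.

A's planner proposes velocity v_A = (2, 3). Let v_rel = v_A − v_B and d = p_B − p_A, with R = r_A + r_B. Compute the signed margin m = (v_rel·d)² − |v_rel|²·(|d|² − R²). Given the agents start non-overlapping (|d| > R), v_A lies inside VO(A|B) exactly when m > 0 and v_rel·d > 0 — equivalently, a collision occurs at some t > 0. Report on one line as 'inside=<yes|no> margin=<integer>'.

d = (2, -1),  |d|² = 5;  R = 1+1 = 2,  c = 5−2² = 1
v_rel = (7, -1),  |v_rel|² = 50;  v_rel·d = (7)·(2) + (-1)·(-1) = 15
50·t² − 30·t + 1 = 0  ⇒  m = 15² − 50·1 = 175
m = 175 > 0,  v_rel·d = 15 > 0  ⇒  inside

inside=yes margin=175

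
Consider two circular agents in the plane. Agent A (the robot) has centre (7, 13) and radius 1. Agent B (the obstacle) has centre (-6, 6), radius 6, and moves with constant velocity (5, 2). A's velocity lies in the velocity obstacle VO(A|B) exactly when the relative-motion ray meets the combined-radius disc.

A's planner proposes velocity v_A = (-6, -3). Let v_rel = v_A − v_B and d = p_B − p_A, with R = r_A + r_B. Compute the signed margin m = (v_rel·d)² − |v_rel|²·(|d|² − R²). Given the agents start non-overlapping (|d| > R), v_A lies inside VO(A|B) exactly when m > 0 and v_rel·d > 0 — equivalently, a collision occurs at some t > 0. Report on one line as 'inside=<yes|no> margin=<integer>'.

d = (-13, -7),  |d|² = 218;  R = 1+6 = 7,  c = 218−7² = 169
v_rel = (-11, -5),  |v_rel|² = 146;  v_rel·d = (-11)·(-13) + (-5)·(-7) = 178
146·t² − 356·t + 169 = 0  ⇒  m = 178² − 146·169 = 7010
m = 7010 > 0,  v_rel·d = 178 > 0  ⇒  inside

inside=yes margin=7010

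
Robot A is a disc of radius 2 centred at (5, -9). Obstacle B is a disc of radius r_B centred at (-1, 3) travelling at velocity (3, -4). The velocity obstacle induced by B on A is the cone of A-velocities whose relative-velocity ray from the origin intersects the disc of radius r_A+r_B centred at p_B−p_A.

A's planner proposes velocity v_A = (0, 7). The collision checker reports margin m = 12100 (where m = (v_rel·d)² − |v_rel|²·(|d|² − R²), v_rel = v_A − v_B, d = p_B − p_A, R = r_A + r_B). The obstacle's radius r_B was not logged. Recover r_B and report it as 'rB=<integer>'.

m = 12100
d = (-6, 12);  v_rel = (-3, 11),  |v_rel|² = 130
v_rel×d = (-3)·(12) − (11)·(-6) = 30
since m = R²·130 − 30²:  R² = (900 + 12100) / 130 = 100
R = √100 = 10  ⇒  r_B = 10 − 2 = 8

rB=8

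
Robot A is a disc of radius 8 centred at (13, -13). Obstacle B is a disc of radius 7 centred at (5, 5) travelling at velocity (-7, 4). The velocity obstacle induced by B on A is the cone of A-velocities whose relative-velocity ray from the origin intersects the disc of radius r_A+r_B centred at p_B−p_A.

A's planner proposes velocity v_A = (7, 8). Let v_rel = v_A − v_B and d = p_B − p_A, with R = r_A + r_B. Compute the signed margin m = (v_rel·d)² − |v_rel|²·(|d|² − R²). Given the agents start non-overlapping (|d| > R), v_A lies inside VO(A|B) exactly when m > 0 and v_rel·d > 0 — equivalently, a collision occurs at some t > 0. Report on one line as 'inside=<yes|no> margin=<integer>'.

d = (-8, 18),  |d|² = 388;  R = 8+7 = 15,  c = 388−15² = 163
v_rel = (14, 4),  |v_rel|² = 212;  v_rel·d = (14)·(-8) + (4)·(18) = -40
212·t² + 80·t + 163 = 0  ⇒  m = (-40)² − 212·163 = -32956
m = -32956 < 0,  v_rel·d = -40 < 0  ⇒  outside

inside=no margin=-32956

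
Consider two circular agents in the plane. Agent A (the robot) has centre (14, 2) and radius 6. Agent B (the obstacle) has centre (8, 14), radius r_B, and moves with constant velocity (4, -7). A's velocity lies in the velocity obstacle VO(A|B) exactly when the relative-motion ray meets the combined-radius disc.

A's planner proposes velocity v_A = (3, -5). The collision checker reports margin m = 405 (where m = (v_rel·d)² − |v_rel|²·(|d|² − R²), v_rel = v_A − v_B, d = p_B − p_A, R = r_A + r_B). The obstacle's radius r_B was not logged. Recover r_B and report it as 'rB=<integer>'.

m = 405
d = (-6, 12);  v_rel = (-1, 2),  |v_rel|² = 5
v_rel×d = (-1)·(12) − (2)·(-6) = 0
since m = R²·5 − 0²:  R² = (0 + 405) / 5 = 81
R = √81 = 9  ⇒  r_B = 9 − 6 = 3

rB=3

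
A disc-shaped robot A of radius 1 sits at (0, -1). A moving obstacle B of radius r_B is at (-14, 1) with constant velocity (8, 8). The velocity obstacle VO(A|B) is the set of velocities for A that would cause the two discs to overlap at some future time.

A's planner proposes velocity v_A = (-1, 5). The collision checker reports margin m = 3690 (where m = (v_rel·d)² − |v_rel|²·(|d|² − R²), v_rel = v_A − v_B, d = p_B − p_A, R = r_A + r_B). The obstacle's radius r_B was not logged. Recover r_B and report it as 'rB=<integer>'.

m = 3690
d = (-14, 2);  v_rel = (-9, -3),  |v_rel|² = 90
v_rel×d = (-9)·(2) − (-3)·(-14) = -60
since m = R²·90 − (-60)²:  R² = (3600 + 3690) / 90 = 81
R = √81 = 9  ⇒  r_B = 9 − 1 = 8

rB=8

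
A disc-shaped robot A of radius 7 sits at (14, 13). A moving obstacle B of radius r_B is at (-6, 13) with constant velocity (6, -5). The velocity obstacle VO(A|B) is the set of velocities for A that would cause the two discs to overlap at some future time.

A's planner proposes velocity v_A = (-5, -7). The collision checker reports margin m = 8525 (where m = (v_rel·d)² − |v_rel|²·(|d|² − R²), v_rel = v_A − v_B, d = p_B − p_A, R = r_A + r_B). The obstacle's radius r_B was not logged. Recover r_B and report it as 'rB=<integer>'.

m = 8525
d = (-20, 0);  v_rel = (-11, -2),  |v_rel|² = 125
v_rel×d = (-11)·(0) − (-2)·(-20) = -40
since m = R²·125 − (-40)²:  R² = (1600 + 8525) / 125 = 81
R = √81 = 9  ⇒  r_B = 9 − 7 = 2

rB=2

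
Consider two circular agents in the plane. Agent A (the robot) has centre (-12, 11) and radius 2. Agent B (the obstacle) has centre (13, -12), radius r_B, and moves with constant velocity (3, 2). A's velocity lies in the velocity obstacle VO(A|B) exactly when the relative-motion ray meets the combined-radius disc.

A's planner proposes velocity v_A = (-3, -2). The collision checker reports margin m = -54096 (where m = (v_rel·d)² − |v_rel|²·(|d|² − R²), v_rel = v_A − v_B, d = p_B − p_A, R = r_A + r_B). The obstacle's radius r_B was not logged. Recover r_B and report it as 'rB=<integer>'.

m = -54096
d = (25, -23);  v_rel = (-6, -4),  |v_rel|² = 52
v_rel×d = (-6)·(-23) − (-4)·(25) = 238
since m = R²·52 − 238²:  R² = (56644 + -54096) / 52 = 49
R = √49 = 7  ⇒  r_B = 7 − 2 = 5

rB=5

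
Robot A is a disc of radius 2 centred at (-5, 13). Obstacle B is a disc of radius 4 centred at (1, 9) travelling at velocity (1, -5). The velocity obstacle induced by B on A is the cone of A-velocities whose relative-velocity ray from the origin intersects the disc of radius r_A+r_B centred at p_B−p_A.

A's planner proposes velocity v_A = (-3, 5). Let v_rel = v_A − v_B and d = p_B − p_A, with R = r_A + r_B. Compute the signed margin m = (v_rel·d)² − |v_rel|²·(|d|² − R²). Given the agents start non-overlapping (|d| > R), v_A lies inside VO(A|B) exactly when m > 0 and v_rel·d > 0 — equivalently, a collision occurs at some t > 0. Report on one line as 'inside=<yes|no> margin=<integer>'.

d = (6, -4),  |d|² = 52;  R = 2+4 = 6,  c = 52−6² = 16
v_rel = (-4, 10),  |v_rel|² = 116;  v_rel·d = (-4)·(6) + (10)·(-4) = -64
116·t² + 128·t + 16 = 0  ⇒  m = (-64)² − 116·16 = 2240
m = 2240 > 0,  v_rel·d = -64 < 0  ⇒  outside

inside=no margin=2240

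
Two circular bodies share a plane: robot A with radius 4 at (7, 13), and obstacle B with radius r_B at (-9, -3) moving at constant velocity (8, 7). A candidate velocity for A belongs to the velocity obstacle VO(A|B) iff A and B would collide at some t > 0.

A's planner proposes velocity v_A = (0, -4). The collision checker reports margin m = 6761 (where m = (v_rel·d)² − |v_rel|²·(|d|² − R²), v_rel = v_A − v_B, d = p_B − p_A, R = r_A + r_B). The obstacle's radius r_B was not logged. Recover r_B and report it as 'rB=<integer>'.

m = 6761
d = (-16, -16);  v_rel = (-8, -11),  |v_rel|² = 185
v_rel×d = (-8)·(-16) − (-11)·(-16) = -48
since m = R²·185 − (-48)²:  R² = (2304 + 6761) / 185 = 49
R = √49 = 7  ⇒  r_B = 7 − 4 = 3

rB=3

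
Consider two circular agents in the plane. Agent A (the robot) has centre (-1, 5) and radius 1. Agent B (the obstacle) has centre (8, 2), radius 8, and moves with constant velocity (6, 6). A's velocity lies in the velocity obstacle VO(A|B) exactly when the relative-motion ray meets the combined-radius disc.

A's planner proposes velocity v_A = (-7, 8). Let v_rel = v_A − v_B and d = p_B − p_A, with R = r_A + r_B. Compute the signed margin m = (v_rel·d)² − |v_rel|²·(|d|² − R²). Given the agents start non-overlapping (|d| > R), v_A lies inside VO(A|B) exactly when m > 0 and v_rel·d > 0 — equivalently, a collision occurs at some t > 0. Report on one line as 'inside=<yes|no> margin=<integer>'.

d = (9, -3),  |d|² = 90;  R = 1+8 = 9,  c = 90−9² = 9
v_rel = (-13, 2),  |v_rel|² = 173;  v_rel·d = (-13)·(9) + (2)·(-3) = -123
173·t² + 246·t + 9 = 0  ⇒  m = (-123)² − 173·9 = 13572
m = 13572 > 0,  v_rel·d = -123 < 0  ⇒  outside

inside=no margin=13572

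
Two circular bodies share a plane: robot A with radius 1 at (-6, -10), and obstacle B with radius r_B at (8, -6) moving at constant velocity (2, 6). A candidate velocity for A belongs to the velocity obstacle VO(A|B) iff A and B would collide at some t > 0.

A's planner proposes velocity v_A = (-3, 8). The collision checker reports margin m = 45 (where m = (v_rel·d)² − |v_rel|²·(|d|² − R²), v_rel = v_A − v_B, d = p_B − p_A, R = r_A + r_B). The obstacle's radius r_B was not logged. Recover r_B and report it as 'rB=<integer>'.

m = 45
d = (14, 4);  v_rel = (-5, 2),  |v_rel|² = 29
v_rel×d = (-5)·(4) − (2)·(14) = -48
since m = R²·29 − (-48)²:  R² = (2304 + 45) / 29 = 81
R = √81 = 9  ⇒  r_B = 9 − 1 = 8

rB=8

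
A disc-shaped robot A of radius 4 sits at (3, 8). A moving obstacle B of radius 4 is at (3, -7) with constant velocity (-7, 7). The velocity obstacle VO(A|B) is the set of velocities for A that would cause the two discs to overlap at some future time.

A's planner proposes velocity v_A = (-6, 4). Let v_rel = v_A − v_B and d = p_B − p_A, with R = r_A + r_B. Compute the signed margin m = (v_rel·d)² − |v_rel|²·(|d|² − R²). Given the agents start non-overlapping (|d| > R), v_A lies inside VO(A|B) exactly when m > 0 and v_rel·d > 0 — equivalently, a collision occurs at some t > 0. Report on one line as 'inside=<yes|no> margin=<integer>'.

d = (0, -15),  |d|² = 225;  R = 4+4 = 8,  c = 225−8² = 161
v_rel = (1, -3),  |v_rel|² = 10;  v_rel·d = (1)·(0) + (-3)·(-15) = 45
10·t² − 90·t + 161 = 0  ⇒  m = 45² − 10·161 = 415
m = 415 > 0,  v_rel·d = 45 > 0  ⇒  inside

inside=yes margin=415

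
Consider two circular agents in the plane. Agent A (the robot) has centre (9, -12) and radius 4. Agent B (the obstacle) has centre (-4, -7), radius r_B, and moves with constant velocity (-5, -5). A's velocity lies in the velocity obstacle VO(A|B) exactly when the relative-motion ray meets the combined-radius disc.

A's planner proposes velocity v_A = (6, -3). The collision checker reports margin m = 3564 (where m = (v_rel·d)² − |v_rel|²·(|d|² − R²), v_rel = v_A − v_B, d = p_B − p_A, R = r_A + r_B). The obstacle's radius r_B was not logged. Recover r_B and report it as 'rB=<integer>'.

m = 3564
d = (-13, 5);  v_rel = (11, 2),  |v_rel|² = 125
v_rel×d = (11)·(5) − (2)·(-13) = 81
since m = R²·125 − 81²:  R² = (6561 + 3564) / 125 = 81
R = √81 = 9  ⇒  r_B = 9 − 4 = 5

rB=5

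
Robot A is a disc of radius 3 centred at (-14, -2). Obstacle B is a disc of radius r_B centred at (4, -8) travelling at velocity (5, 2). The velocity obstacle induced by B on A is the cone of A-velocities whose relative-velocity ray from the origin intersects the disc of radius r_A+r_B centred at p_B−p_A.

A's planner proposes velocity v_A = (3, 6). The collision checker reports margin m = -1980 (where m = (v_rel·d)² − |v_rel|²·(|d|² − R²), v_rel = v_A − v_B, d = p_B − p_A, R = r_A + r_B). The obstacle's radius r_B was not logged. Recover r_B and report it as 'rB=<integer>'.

m = -1980
d = (18, -6);  v_rel = (-2, 4),  |v_rel|² = 20
v_rel×d = (-2)·(-6) − (4)·(18) = -60
since m = R²·20 − (-60)²:  R² = (3600 + -1980) / 20 = 81
R = √81 = 9  ⇒  r_B = 9 − 3 = 6

rB=6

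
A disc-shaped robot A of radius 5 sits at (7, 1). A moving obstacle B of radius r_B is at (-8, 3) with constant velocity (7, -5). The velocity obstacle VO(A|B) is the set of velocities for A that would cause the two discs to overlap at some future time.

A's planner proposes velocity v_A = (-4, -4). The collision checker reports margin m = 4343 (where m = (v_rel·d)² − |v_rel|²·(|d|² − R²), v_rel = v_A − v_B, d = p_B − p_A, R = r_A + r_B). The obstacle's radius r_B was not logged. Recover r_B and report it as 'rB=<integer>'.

m = 4343
d = (-15, 2);  v_rel = (-11, 1),  |v_rel|² = 122
v_rel×d = (-11)·(2) − (1)·(-15) = -7
since m = R²·122 − (-7)²:  R² = (49 + 4343) / 122 = 36
R = √36 = 6  ⇒  r_B = 6 − 5 = 1

rB=1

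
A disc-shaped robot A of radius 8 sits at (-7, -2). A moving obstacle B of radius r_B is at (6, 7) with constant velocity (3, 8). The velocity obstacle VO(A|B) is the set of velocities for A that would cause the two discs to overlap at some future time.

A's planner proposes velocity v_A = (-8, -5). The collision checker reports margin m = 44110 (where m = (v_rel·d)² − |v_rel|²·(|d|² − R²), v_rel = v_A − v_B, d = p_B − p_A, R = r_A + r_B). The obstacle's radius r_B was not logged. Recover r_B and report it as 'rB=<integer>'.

m = 44110
d = (13, 9);  v_rel = (-11, -13),  |v_rel|² = 290
v_rel×d = (-11)·(9) − (-13)·(13) = 70
since m = R²·290 − 70²:  R² = (4900 + 44110) / 290 = 169
R = √169 = 13  ⇒  r_B = 13 − 8 = 5

rB=5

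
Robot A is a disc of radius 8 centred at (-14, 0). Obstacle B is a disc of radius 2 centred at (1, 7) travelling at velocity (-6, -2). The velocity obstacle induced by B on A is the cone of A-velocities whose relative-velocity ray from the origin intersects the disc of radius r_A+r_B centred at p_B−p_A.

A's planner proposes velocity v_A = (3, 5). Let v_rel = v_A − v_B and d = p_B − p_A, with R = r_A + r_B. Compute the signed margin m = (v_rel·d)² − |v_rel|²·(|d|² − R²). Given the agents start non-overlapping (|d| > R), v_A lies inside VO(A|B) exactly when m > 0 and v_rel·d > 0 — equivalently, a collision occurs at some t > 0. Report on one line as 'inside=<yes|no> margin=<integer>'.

d = (15, 7),  |d|² = 274;  R = 8+2 = 10,  c = 274−10² = 174
v_rel = (9, 7),  |v_rel|² = 130;  v_rel·d = (9)·(15) + (7)·(7) = 184
130·t² − 368·t + 174 = 0  ⇒  m = 184² − 130·174 = 11236
m = 11236 > 0,  v_rel·d = 184 > 0  ⇒  inside

inside=yes margin=11236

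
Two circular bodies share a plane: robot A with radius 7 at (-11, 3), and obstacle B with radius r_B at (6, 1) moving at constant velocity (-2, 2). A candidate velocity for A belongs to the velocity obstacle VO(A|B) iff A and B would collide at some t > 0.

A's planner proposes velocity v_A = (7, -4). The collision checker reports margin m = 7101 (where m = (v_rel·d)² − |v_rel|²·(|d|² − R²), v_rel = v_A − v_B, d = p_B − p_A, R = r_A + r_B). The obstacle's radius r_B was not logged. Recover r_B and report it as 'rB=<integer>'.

m = 7101
d = (17, -2);  v_rel = (9, -6),  |v_rel|² = 117
v_rel×d = (9)·(-2) − (-6)·(17) = 84
since m = R²·117 − 84²:  R² = (7056 + 7101) / 117 = 121
R = √121 = 11  ⇒  r_B = 11 − 7 = 4

rB=4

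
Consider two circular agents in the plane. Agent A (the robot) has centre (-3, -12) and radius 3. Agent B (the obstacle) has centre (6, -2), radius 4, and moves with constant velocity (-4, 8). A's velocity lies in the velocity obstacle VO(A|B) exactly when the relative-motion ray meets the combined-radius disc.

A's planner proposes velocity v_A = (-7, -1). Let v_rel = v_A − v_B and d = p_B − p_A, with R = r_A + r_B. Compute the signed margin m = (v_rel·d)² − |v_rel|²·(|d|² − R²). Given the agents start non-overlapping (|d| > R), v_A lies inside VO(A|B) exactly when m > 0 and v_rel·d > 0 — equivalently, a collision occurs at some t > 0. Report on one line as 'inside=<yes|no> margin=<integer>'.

d = (9, 10),  |d|² = 181;  R = 3+4 = 7,  c = 181−7² = 132
v_rel = (-3, -9),  |v_rel|² = 90;  v_rel·d = (-3)·(9) + (-9)·(10) = -117
90·t² + 234·t + 132 = 0  ⇒  m = (-117)² − 90·132 = 1809
m = 1809 > 0,  v_rel·d = -117 < 0  ⇒  outside

inside=no margin=1809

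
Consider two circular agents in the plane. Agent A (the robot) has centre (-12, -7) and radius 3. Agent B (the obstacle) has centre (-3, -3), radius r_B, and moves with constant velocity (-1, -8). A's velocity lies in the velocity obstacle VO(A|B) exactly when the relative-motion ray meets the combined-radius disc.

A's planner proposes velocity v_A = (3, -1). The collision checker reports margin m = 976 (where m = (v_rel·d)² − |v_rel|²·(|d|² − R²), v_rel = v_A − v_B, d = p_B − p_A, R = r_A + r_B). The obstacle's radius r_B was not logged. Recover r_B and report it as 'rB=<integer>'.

m = 976
d = (9, 4);  v_rel = (4, 7),  |v_rel|² = 65
v_rel×d = (4)·(4) − (7)·(9) = -47
since m = R²·65 − (-47)²:  R² = (2209 + 976) / 65 = 49
R = √49 = 7  ⇒  r_B = 7 − 3 = 4

rB=4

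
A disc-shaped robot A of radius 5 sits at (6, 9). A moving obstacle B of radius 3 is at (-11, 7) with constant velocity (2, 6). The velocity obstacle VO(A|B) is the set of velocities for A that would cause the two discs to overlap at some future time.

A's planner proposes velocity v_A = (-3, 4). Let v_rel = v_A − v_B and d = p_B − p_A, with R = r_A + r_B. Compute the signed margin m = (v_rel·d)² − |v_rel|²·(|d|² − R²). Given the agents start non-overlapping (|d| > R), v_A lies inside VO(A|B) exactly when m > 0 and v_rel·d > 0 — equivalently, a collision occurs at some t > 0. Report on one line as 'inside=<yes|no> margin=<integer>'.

d = (-17, -2),  |d|² = 293;  R = 5+3 = 8,  c = 293−8² = 229
v_rel = (-5, -2),  |v_rel|² = 29;  v_rel·d = (-5)·(-17) + (-2)·(-2) = 89
29·t² − 178·t + 229 = 0  ⇒  m = 89² − 29·229 = 1280
m = 1280 > 0,  v_rel·d = 89 > 0  ⇒  inside

inside=yes margin=1280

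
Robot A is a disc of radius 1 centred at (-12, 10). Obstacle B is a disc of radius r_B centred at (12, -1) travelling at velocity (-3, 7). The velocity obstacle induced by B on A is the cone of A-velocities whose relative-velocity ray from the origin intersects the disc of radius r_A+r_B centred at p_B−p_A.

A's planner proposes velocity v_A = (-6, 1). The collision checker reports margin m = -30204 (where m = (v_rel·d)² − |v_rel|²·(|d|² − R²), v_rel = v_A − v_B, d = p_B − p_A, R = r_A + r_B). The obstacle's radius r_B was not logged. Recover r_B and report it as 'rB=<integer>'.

m = -30204
d = (24, -11);  v_rel = (-3, -6),  |v_rel|² = 45
v_rel×d = (-3)·(-11) − (-6)·(24) = 177
since m = R²·45 − 177²:  R² = (31329 + -30204) / 45 = 25
R = √25 = 5  ⇒  r_B = 5 − 1 = 4

rB=4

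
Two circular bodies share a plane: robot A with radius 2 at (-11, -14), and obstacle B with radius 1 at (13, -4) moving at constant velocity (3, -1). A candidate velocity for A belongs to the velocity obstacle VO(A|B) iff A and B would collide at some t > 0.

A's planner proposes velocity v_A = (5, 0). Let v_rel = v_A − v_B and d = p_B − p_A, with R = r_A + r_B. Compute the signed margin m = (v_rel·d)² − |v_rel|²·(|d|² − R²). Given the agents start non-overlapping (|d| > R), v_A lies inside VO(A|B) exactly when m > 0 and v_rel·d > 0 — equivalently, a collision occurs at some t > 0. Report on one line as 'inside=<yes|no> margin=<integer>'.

d = (24, 10),  |d|² = 676;  R = 2+1 = 3,  c = 676−3² = 667
v_rel = (2, 1),  |v_rel|² = 5;  v_rel·d = (2)·(24) + (1)·(10) = 58
5·t² − 116·t + 667 = 0  ⇒  m = 58² − 5·667 = 29
m = 29 > 0,  v_rel·d = 58 > 0  ⇒  inside

inside=yes margin=29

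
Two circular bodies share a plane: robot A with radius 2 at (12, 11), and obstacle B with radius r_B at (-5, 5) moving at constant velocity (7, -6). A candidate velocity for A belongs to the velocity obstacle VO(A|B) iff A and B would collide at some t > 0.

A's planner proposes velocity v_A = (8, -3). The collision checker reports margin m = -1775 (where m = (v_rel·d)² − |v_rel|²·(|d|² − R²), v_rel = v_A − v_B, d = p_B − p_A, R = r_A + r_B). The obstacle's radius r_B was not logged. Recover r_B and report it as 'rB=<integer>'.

m = -1775
d = (-17, -6);  v_rel = (1, 3),  |v_rel|² = 10
v_rel×d = (1)·(-6) − (3)·(-17) = 45
since m = R²·10 − 45²:  R² = (2025 + -1775) / 10 = 25
R = √25 = 5  ⇒  r_B = 5 − 2 = 3

rB=3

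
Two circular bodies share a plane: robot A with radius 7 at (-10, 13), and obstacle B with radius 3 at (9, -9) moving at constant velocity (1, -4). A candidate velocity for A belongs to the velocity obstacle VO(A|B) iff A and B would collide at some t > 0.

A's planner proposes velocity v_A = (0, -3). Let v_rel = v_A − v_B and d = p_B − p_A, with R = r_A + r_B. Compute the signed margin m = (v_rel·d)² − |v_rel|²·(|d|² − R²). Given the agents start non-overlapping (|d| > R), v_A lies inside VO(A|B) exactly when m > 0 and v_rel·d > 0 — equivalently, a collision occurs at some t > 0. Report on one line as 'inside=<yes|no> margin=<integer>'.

d = (19, -22),  |d|² = 845;  R = 7+3 = 10,  c = 845−10² = 745
v_rel = (-1, 1),  |v_rel|² = 2;  v_rel·d = (-1)·(19) + (1)·(-22) = -41
2·t² + 82·t + 745 = 0  ⇒  m = (-41)² − 2·745 = 191
m = 191 > 0,  v_rel·d = -41 < 0  ⇒  outside

inside=no margin=191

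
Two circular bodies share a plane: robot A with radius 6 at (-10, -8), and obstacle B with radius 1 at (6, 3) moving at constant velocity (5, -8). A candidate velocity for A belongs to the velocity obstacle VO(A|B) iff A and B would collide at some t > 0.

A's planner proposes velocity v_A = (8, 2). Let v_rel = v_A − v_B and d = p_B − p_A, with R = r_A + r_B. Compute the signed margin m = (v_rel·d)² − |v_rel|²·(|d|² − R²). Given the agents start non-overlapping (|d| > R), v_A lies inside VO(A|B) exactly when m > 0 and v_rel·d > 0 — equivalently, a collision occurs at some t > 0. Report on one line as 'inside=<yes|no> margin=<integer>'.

d = (16, 11),  |d|² = 377;  R = 6+1 = 7,  c = 377−7² = 328
v_rel = (3, 10),  |v_rel|² = 109;  v_rel·d = (3)·(16) + (10)·(11) = 158
109·t² − 316·t + 328 = 0  ⇒  m = 158² − 109·328 = -10788
m = -10788 < 0,  v_rel·d = 158 > 0  ⇒  outside

inside=no margin=-10788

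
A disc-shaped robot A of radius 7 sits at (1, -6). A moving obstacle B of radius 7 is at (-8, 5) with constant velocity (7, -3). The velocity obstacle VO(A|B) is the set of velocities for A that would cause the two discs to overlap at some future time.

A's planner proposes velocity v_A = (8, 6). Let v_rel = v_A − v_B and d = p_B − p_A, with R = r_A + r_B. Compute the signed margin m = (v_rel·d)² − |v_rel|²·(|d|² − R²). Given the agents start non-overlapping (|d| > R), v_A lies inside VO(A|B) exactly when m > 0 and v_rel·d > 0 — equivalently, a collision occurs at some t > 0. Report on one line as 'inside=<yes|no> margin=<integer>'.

d = (-9, 11),  |d|² = 202;  R = 7+7 = 14,  c = 202−14² = 6
v_rel = (1, 9),  |v_rel|² = 82;  v_rel·d = (1)·(-9) + (9)·(11) = 90
82·t² − 180·t + 6 = 0  ⇒  m = 90² − 82·6 = 7608
m = 7608 > 0,  v_rel·d = 90 > 0  ⇒  inside

inside=yes margin=7608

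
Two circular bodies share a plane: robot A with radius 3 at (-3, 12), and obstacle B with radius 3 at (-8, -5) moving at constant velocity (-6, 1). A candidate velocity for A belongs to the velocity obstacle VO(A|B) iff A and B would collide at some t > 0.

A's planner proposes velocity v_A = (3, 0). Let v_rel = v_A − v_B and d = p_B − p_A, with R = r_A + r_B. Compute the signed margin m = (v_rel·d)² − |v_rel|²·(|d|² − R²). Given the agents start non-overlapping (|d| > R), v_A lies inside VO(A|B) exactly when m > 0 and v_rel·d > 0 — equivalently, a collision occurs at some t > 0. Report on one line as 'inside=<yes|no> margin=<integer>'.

d = (-5, -17),  |d|² = 314;  R = 3+3 = 6,  c = 314−6² = 278
v_rel = (9, -1),  |v_rel|² = 82;  v_rel·d = (9)·(-5) + (-1)·(-17) = -28
82·t² + 56·t + 278 = 0  ⇒  m = (-28)² − 82·278 = -22012
m = -22012 < 0,  v_rel·d = -28 < 0  ⇒  outside

inside=no margin=-22012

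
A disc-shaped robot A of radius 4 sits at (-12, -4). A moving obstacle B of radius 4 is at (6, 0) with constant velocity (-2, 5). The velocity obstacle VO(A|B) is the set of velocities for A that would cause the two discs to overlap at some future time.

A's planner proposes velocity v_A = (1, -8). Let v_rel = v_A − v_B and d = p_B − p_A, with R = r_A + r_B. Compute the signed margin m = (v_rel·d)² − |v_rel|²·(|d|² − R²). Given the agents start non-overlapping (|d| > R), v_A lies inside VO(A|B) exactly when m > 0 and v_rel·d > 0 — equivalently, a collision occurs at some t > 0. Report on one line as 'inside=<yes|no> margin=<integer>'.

d = (18, 4),  |d|² = 340;  R = 4+4 = 8,  c = 340−8² = 276
v_rel = (3, -13),  |v_rel|² = 178;  v_rel·d = (3)·(18) + (-13)·(4) = 2
178·t² − 4·t + 276 = 0  ⇒  m = 2² − 178·276 = -49124
m = -49124 < 0,  v_rel·d = 2 > 0  ⇒  outside

inside=no margin=-49124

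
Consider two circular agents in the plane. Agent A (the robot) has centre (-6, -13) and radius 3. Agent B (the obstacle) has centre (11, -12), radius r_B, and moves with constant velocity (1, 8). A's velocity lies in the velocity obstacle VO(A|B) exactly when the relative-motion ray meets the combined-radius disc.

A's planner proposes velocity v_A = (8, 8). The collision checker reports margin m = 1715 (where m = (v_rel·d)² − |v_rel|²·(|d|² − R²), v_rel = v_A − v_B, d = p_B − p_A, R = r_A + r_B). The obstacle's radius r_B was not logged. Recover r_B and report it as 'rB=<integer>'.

m = 1715
d = (17, 1);  v_rel = (7, 0),  |v_rel|² = 49
v_rel×d = (7)·(1) − (0)·(17) = 7
since m = R²·49 − 7²:  R² = (49 + 1715) / 49 = 36
R = √36 = 6  ⇒  r_B = 6 − 3 = 3

rB=3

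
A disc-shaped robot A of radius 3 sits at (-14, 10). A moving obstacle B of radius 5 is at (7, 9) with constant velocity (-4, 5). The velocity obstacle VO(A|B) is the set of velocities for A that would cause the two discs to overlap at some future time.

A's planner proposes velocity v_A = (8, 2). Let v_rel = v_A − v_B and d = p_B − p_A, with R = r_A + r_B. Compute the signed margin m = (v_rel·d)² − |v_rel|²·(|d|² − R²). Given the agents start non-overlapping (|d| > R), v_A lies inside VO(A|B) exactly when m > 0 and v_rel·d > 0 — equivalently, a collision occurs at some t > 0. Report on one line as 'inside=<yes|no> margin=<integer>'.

d = (21, -1),  |d|² = 442;  R = 3+5 = 8,  c = 442−8² = 378
v_rel = (12, -3),  |v_rel|² = 153;  v_rel·d = (12)·(21) + (-3)·(-1) = 255
153·t² − 510·t + 378 = 0  ⇒  m = 255² − 153·378 = 7191
m = 7191 > 0,  v_rel·d = 255 > 0  ⇒  inside

inside=yes margin=7191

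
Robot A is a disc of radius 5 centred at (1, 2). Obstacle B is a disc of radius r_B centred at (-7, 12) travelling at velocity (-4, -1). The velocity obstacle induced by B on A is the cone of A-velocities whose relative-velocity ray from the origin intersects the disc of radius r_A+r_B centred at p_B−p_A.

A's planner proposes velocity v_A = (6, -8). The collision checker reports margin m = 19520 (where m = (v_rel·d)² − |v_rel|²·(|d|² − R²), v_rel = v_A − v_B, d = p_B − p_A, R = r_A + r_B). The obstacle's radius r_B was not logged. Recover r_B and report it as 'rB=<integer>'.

m = 19520
d = (-8, 10);  v_rel = (10, -7),  |v_rel|² = 149
v_rel×d = (10)·(10) − (-7)·(-8) = 44
since m = R²·149 − 44²:  R² = (1936 + 19520) / 149 = 144
R = √144 = 12  ⇒  r_B = 12 − 5 = 7

rB=7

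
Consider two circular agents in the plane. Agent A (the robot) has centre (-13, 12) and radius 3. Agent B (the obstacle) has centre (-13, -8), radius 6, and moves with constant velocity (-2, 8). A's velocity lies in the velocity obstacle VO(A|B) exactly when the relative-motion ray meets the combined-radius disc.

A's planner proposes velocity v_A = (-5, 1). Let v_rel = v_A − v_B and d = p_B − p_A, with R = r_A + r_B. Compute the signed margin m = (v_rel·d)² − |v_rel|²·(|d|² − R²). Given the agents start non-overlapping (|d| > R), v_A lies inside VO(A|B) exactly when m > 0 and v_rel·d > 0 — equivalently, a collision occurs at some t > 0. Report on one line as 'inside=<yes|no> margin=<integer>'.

d = (0, -20),  |d|² = 400;  R = 3+6 = 9,  c = 400−9² = 319
v_rel = (-3, -7),  |v_rel|² = 58;  v_rel·d = (-3)·(0) + (-7)·(-20) = 140
58·t² − 280·t + 319 = 0  ⇒  m = 140² − 58·319 = 1098
m = 1098 > 0,  v_rel·d = 140 > 0  ⇒  inside

inside=yes margin=1098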